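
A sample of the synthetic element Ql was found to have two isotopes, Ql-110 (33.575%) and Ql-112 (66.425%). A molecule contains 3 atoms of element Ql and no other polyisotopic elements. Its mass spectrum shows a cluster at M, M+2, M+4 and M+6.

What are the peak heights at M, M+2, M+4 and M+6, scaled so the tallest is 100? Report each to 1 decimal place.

8.5 : 50.5 : 100.0 : 65.9

Each Ql atom is independently Ql-110 (p = 0.33575) or Ql-112 (q = 0.66425); the cluster is the binomial expansion (p + q)^3.
P(M) = 0.33575^3 = 0.037848
P(M+2) = 3 × 0.33575^2 × 0.66425^1 = 0.224639
P(M+4) = 3 × 0.33575^1 × 0.66425^2 = 0.444427
P(M+6) = 0.66425^3 = 0.293086
The M+4 peak is largest (0.444427); scaling to 100 gives 8.5 : 50.5 : 100.0 : 65.9.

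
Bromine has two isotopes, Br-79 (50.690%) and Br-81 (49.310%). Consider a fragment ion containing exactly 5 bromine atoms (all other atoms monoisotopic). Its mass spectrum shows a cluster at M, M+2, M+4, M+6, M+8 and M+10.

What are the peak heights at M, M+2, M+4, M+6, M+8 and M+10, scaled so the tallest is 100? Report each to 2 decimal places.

Each Br atom is independently Br-79 (p = 0.50690) or Br-81 (q = 0.49310); the cluster is the binomial expansion (p + q)^5.
P(M) = 0.50690^5 = 0.033467
P(M+2) = 5 × 0.50690^4 × 0.49310^1 = 0.162777
P(M+4) = 10 × 0.50690^3 × 0.49310^2 = 0.316692
P(M+6) = 10 × 0.50690^2 × 0.49310^3 = 0.308070
P(M+8) = 5 × 0.50690^1 × 0.49310^4 = 0.149842
P(M+10) = 0.49310^5 = 0.029152
The M+4 peak is largest (0.316692); scaling to 100 gives 10.57 : 51.40 : 100.00 : 97.28 : 47.31 : 9.21.

10.57 : 51.40 : 100.00 : 97.28 : 47.31 : 9.21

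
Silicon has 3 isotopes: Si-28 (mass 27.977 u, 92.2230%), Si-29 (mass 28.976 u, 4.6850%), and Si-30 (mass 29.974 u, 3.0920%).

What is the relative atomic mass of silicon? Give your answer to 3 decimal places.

Weight each isotope mass by its fractional abundance: 0.922230 × 27.977 + 0.046850 × 28.976 + 0.030920 × 29.974
= 25.8012 + 1.3575 + 0.9268 = 28.0855 u

28.086 u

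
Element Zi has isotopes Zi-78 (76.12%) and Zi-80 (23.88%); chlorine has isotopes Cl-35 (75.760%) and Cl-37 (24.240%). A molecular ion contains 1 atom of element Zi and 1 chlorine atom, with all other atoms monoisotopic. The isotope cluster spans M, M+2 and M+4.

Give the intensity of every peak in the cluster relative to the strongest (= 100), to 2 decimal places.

Element Zi pattern (n=1): 0.7612 : 0.2388
Chlorine pattern (n=1): 0.7576 : 0.2424
Convolve the two distributions (both contribute in 2-u steps):
  M: 0.7612×0.7576 = 0.576685
  M+2: 0.7612×0.2424 + 0.2388×0.7576 = 0.365430
  M+4: 0.2388×0.2424 = 0.057885
Scale to base peak (0.576685) = 100: 100.00 : 63.37 : 10.04

100.00 : 63.37 : 10.04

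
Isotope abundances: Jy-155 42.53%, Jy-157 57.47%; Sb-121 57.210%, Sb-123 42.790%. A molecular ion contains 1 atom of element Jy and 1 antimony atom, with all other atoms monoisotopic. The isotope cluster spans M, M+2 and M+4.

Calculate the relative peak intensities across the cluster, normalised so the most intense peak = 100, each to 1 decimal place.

Element Jy pattern (n=1): 0.4253 : 0.5747
Antimony pattern (n=1): 0.5721 : 0.4279
Convolve the two distributions (both contribute in 2-u steps):
  M: 0.4253×0.5721 = 0.243314
  M+2: 0.4253×0.4279 + 0.5747×0.5721 = 0.510772
  M+4: 0.5747×0.4279 = 0.245914
Scale to base peak (0.510772) = 100: 47.6 : 100.0 : 48.1

47.6 : 100.0 : 48.1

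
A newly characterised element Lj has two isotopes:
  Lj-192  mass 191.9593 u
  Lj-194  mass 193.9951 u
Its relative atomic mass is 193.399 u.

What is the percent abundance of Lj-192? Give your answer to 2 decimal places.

29.28%

With x = fraction of Lj-192 (so Lj-194 is 1 − x):
191.9593·x + 193.9951·(1 − x) = 193.399
(191.9593 − 193.9951)·x = 193.399 − 193.9951
x = -0.5961 / -2.0358 = 0.29281 → 29.28% Lj-192, 70.72% Lj-194.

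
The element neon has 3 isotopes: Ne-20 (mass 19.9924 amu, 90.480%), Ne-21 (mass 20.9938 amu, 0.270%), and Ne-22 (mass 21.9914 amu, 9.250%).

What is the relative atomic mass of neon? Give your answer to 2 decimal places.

Ar = Σ fᵢ·mᵢ = 0.90480 × 19.9924 + 0.00270 × 20.9938 + 0.09250 × 21.9914
= 18.08912 + 0.05668 + 2.03420 = 20.18000 amu

20.18 amu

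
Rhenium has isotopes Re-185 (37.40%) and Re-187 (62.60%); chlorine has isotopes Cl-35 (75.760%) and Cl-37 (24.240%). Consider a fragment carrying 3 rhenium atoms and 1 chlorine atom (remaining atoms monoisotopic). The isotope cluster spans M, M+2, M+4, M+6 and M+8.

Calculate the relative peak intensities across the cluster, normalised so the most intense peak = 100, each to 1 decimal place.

10.0 : 53.4 : 100.0 : 73.7 : 15.0

Rhenium pattern (n=3): 0.05231362 : 0.26268713 : 0.43968487 : 0.24531438
Chlorine pattern (n=1): 0.7576 : 0.2424
Convolve the two distributions (both contribute in 2-u steps):
  M: 0.05231362×0.7576 = 0.039633
  M+2: 0.05231362×0.2424 + 0.26268713×0.7576 = 0.211693
  M+4: 0.26268713×0.2424 + 0.43968487×0.7576 = 0.396781
  M+6: 0.43968487×0.2424 + 0.24531438×0.7576 = 0.292430
  M+8: 0.24531438×0.2424 = 0.059464
Scale to base peak (0.396781) = 100: 10.0 : 53.4 : 100.0 : 73.7 : 15.0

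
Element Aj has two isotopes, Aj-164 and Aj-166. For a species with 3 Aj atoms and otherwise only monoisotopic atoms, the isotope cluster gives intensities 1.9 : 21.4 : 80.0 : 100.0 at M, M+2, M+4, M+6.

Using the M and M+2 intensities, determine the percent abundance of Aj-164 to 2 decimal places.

21.03%

Let p = fractional abundance of Aj-164. I(M+2)/I(M) = [C(3,1)·p^2·(1−p)] / p^3 = 3·(1−p)/p = 21.4/1.9 = 11.2632
(1−p)/p = 11.2632/3 = 3.7544  ⇒  p = 1/(1 + 3.7544) = 0.2103
Aj-164: 21.03%, Aj-166: 78.97%.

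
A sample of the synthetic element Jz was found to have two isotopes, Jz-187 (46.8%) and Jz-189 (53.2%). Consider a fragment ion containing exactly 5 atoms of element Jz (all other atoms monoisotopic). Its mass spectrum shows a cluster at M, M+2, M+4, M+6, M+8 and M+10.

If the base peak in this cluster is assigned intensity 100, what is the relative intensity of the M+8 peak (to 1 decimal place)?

Term probabilities: M 0.0225, M+2 0.1276, M+4 0.2901, M+6 0.3298, M+8 0.1874, M+10 0.0426. Base peak = M+6.
P(M+6) = C(5,3) × 0.468^2 × 0.532^3 = 10 × 0.219024 × 0.15056877 = 0.329782 (base)
P(M+8) = C(5,4) × 0.468^1 × 0.532^4 = 5 × 0.4680 × 0.08010258 = 0.187440
Relative intensity = 0.187440 / 0.329782 × 100 = 56.8

56.8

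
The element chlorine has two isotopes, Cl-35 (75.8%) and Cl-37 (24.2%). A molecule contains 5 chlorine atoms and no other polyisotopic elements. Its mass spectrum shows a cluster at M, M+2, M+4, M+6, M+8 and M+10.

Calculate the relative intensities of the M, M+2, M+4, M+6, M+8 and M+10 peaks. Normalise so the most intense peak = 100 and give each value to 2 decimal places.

Each Cl atom is independently Cl-35 (p = 0.758) or Cl-37 (q = 0.242); the cluster is the binomial expansion (p + q)^5.
P(M) = 0.758^5 = 0.250234
P(M+2) = 5 × 0.758^4 × 0.242^1 = 0.399450
P(M+4) = 10 × 0.758^3 × 0.242^2 = 0.255058
P(M+6) = 10 × 0.758^2 × 0.242^3 = 0.081430
P(M+8) = 5 × 0.758^1 × 0.242^4 = 0.012999
P(M+10) = 0.242^5 = 0.000830
The M+2 peak is largest (0.399450); scaling to 100 gives 62.64 : 100.00 : 63.85 : 20.39 : 3.25 : 0.21.

62.64 : 100.00 : 63.85 : 20.39 : 3.25 : 0.21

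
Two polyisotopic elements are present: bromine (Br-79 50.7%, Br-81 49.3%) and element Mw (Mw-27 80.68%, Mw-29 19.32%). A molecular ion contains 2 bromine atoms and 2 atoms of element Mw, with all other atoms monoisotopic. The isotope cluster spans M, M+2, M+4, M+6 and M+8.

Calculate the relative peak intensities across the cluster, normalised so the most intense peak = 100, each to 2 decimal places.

41.26 : 100.00 : 79.81 : 23.29 : 2.24

Bromine pattern (n=2): 0.257049 : 0.499902 : 0.243049
Element Mw pattern (n=2): 0.65092624 : 0.31174752 : 0.03732624
Convolve the two distributions (both contribute in 2-u steps):
  M: 0.257049×0.65092624 = 0.167320
  M+2: 0.257049×0.31174752 + 0.499902×0.65092624 = 0.405534
  M+4: 0.257049×0.03732624 + 0.499902×0.31174752 + 0.243049×0.65092624 = 0.323645
  M+6: 0.499902×0.03732624 + 0.243049×0.31174752 = 0.094429
  M+8: 0.243049×0.03732624 = 0.009072
Scale to base peak (0.405534) = 100: 41.26 : 100.00 : 79.81 : 23.29 : 2.24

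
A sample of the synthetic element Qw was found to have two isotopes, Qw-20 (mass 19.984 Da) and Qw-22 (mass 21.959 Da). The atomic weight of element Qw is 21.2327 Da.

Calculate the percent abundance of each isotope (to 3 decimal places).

Let x be the fractional abundance of Qw-20; then Qw-22 has abundance 1 − x.
19.984·x + 21.959·(1 − x) = 21.2327
(19.984 − 21.959)·x = 21.2327 − 21.959
x = -0.7263 / -1.975 = 0.36775 → 36.775% Qw-20, 63.225% Qw-22.

Qw-20: 36.775%, Qw-22: 63.225%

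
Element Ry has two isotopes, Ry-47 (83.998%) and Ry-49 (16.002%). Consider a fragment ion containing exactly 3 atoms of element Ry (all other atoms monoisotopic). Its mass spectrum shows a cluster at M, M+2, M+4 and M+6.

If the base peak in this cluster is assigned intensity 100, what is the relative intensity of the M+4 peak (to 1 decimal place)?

Term probabilities: M 0.5927, M+2 0.3387, M+4 0.0645, M+6 0.0041. Base peak = M.
P(M) = C(3,0) × 0.83998^3 × 0.16002^0 = 1 × 0.59266167 × 1.0000 = 0.592662 (base)
P(M+4) = C(3,2) × 0.83998^1 × 0.16002^2 = 3 × 0.83998 × 0.0256064 = 0.064527
Relative intensity = 0.064527 / 0.592662 × 100 = 10.9

10.9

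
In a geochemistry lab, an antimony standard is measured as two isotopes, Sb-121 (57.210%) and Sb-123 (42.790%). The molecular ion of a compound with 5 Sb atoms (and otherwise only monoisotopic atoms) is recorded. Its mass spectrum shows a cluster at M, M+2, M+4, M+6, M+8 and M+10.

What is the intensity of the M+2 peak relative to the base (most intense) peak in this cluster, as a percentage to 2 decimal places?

66.85%

Term probabilities: M 0.0613, M+2 0.2292, M+4 0.3428, M+6 0.2564, M+8 0.0959, M+10 0.0143. Base peak = M+4.
P(M+4) = C(5,2) × 0.57210^3 × 0.42790^2 = 10 × 0.18724742 × 0.18309841 = 0.342847 (base)
P(M+2) = C(5,1) × 0.57210^4 × 0.42790^1 = 5 × 0.10712425 × 0.4279 = 0.229192
Relative intensity = 0.229192 / 0.342847 × 100 = 66.85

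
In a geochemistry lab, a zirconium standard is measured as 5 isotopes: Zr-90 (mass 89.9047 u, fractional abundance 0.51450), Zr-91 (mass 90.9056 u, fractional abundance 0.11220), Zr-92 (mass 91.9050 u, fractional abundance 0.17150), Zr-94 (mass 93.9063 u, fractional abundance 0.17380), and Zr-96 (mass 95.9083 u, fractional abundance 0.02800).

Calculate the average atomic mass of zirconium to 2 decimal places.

Ar = Σ fᵢ·mᵢ = 0.51450 × 89.9047 + 0.11220 × 90.9056 + 0.17150 × 91.9050 + 0.17380 × 93.9063 + 0.02800 × 95.9083
= 46.25597 + 10.19961 + 15.76171 + 16.32091 + 2.68543 = 91.22363 u

91.22 u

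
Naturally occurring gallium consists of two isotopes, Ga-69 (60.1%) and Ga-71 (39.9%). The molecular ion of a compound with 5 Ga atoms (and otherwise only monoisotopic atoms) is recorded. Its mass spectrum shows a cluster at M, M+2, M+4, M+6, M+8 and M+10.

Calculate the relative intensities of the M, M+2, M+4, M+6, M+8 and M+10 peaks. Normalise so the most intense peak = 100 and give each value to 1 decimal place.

22.7 : 75.3 : 100.0 : 66.4 : 22.0 : 2.9

The 5 Ga atoms are independent, so intensities follow the terms of (0.601 + 0.399)^5.
P(M) = 0.601^5 = 0.078410
P(M+2) = 5 × 0.601^4 × 0.399^1 = 0.260280
P(M+4) = 10 × 0.601^3 × 0.399^2 = 0.345596
P(M+6) = 10 × 0.601^2 × 0.399^3 = 0.229439
P(M+8) = 5 × 0.601^1 × 0.399^4 = 0.076162
P(M+10) = 0.399^5 = 0.010113
The M+4 peak is largest (0.345596); scaling to 100 gives 22.7 : 75.3 : 100.0 : 66.4 : 22.0 : 2.9.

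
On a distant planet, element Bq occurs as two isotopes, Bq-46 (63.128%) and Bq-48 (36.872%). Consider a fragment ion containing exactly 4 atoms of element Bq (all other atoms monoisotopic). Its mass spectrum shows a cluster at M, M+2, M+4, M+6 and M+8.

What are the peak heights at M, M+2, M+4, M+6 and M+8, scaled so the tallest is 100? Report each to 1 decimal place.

The 4 Bq atoms are independent, so intensities follow the terms of (0.63128 + 0.36872)^4.
P(M) = 0.63128^4 = 0.158814
P(M+2) = 4 × 0.63128^3 × 0.36872^1 = 0.371042
P(M+4) = 6 × 0.63128^2 × 0.36872^2 = 0.325079
P(M+6) = 4 × 0.63128^1 × 0.36872^3 = 0.126582
P(M+8) = 0.36872^4 = 0.018484
The M+2 peak is largest (0.371042); scaling to 100 gives 42.8 : 100.0 : 87.6 : 34.1 : 5.0.

42.8 : 100.0 : 87.6 : 34.1 : 5.0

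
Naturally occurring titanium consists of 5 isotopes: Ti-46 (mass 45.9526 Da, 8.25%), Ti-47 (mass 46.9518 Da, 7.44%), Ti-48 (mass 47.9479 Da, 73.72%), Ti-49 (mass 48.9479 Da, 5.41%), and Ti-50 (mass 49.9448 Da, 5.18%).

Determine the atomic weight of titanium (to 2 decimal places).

47.87 Da

Weight each isotope mass by its fractional abundance: 0.0825 × 45.9526 + 0.0744 × 46.9518 + 0.7372 × 47.9479 + 0.0541 × 48.9479 + 0.0518 × 49.9448
= 3.79109 + 3.49321 + 35.34719 + 2.64808 + 2.58714 = 47.86671 Da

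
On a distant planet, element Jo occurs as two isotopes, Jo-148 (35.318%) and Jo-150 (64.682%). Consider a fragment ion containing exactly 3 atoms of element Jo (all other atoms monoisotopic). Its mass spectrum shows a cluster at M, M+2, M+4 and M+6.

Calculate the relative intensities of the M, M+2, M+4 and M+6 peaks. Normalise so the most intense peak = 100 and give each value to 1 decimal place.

9.9 : 54.6 : 100.0 : 61.0

The 3 Jo atoms are independent, so intensities follow the terms of (0.35318 + 0.64682)^3.
P(M) = 0.35318^3 = 0.044054
P(M+2) = 3 × 0.35318^2 × 0.64682^1 = 0.242045
P(M+4) = 3 × 0.35318^1 × 0.64682^2 = 0.443286
P(M+6) = 0.64682^3 = 0.270614
The M+4 peak is largest (0.443286); scaling to 100 gives 9.9 : 54.6 : 100.0 : 61.0.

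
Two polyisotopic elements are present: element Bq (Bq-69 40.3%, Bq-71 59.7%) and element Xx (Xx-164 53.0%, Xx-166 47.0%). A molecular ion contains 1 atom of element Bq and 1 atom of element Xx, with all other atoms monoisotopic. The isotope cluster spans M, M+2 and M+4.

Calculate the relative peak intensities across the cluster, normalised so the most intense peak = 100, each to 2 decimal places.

Element Bq pattern (n=1): 0.4030 : 0.5970
Element Xx pattern (n=1): 0.5300 : 0.4700
Convolve the two distributions (both contribute in 2-u steps):
  M: 0.4030×0.5300 = 0.213590
  M+2: 0.4030×0.4700 + 0.5970×0.5300 = 0.505820
  M+4: 0.5970×0.4700 = 0.280590
Scale to base peak (0.505820) = 100: 42.23 : 100.00 : 55.47

42.23 : 100.00 : 55.47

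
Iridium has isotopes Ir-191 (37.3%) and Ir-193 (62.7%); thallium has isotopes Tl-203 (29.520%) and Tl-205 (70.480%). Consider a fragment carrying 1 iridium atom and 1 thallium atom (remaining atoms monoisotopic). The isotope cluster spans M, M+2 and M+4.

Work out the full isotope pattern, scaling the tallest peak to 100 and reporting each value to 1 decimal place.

24.6 : 100.0 : 98.6

Iridium pattern (n=1): 0.3730 : 0.6270
Thallium pattern (n=1): 0.2952 : 0.7048
Convolve the two distributions (both contribute in 2-u steps):
  M: 0.3730×0.2952 = 0.110110
  M+2: 0.3730×0.7048 + 0.6270×0.2952 = 0.447981
  M+4: 0.6270×0.7048 = 0.441910
Scale to base peak (0.447981) = 100: 24.6 : 100.0 : 98.6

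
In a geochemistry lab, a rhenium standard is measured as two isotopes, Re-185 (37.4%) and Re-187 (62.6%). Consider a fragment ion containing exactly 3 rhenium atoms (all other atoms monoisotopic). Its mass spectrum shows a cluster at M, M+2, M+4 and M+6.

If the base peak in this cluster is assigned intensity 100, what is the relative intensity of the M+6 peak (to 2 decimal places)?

55.79

Term probabilities: M 0.0523, M+2 0.2627, M+4 0.4397, M+6 0.2453. Base peak = M+4.
P(M+4) = C(3,2) × 0.374^1 × 0.626^2 = 3 × 0.3740 × 0.391876 = 0.439685 (base)
P(M+6) = C(3,3) × 0.374^0 × 0.626^3 = 1 × 1.0000 × 0.24531438 = 0.245314
Relative intensity = 0.245314 / 0.439685 × 100 = 55.79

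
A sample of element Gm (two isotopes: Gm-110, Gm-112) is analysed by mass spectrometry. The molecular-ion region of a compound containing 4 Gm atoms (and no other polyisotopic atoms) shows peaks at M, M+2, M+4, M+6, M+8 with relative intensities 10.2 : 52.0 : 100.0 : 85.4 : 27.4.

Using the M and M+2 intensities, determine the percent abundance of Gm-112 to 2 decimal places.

56.03%

Write p for the Gm-110 fraction. I(M+2)/I(M) = [C(4,1)·p^3·(1−p)] / p^4 = 4·(1−p)/p = 52.0/10.2 = 5.0980
(1−p)/p = 5.0980/4 = 1.2745  ⇒  p = 1/(1 + 1.2745) = 0.4397
Gm-110: 43.97%, Gm-112: 56.03%.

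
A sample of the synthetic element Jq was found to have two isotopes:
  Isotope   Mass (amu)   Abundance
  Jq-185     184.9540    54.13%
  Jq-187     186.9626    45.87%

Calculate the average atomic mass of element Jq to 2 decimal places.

The abundance-weighted mean is 0.5413 × 184.9540 + 0.4587 × 186.9626
= 100.11560 + 85.75974 = 185.87534 amu

185.88 amu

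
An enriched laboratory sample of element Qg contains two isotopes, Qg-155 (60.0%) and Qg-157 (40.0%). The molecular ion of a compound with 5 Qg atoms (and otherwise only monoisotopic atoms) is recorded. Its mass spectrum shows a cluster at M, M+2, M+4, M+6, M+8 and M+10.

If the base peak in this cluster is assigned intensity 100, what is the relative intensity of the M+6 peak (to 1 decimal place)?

66.7

Term probabilities: M 0.0778, M+2 0.2592, M+4 0.3456, M+6 0.2304, M+8 0.0768, M+10 0.0102. Base peak = M+4.
P(M+4) = C(5,2) × 0.600^3 × 0.400^2 = 10 × 0.2160 × 0.1600 = 0.345600 (base)
P(M+6) = C(5,3) × 0.600^2 × 0.400^3 = 10 × 0.3600 × 0.0640 = 0.230400
Relative intensity = 0.230400 / 0.345600 × 100 = 66.7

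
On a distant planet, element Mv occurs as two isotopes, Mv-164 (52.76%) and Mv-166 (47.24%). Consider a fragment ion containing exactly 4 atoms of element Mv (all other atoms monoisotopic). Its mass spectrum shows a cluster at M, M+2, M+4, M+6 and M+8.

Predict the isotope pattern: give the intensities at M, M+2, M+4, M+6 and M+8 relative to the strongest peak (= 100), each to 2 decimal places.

Each Mv atom is independently Mv-164 (p = 0.5276) or Mv-166 (q = 0.4724); the cluster is the binomial expansion (p + q)^4.
P(M) = 0.5276^4 = 0.077485
P(M+2) = 4 × 0.5276^3 × 0.4724^1 = 0.277514
P(M+4) = 6 × 0.5276^2 × 0.4724^2 = 0.372718
P(M+6) = 4 × 0.5276^1 × 0.4724^3 = 0.222482
P(M+8) = 0.4724^4 = 0.049801
The M+4 peak is largest (0.372718); scaling to 100 gives 20.79 : 74.46 : 100.00 : 59.69 : 13.36.

20.79 : 74.46 : 100.00 : 59.69 : 13.36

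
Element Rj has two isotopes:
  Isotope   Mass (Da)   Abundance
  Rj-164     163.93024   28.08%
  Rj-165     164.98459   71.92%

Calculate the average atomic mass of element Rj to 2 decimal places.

164.69 Da

Ar = Σ fᵢ·mᵢ = 0.2808 × 163.93024 + 0.7192 × 164.98459
= 46.031611 + 118.656917 = 164.688528 Da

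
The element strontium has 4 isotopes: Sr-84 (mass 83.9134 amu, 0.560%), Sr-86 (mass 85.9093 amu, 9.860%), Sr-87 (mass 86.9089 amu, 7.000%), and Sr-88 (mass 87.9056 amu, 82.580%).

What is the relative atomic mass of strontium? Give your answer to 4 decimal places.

Average mass = Σ (abundance × isotope mass) = 0.00560 × 83.9134 + 0.09860 × 85.9093 + 0.07000 × 86.9089 + 0.82580 × 87.9056
= 0.46992 + 8.47066 + 6.08362 + 72.59244 = 87.61664 amu

87.6166 amu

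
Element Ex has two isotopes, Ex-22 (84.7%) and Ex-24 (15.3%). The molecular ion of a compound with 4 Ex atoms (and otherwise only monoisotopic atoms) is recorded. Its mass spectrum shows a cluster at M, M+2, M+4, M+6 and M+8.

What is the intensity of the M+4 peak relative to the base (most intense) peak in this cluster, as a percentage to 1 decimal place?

Term probabilities: M 0.5147, M+2 0.3719, M+4 0.1008, M+6 0.0121, M+8 0.0005. Base peak = M.
P(M) = C(4,0) × 0.847^4 × 0.153^0 = 1 × 0.51467567 × 1.0000 = 0.514676 (base)
P(M+4) = C(4,2) × 0.847^2 × 0.153^2 = 6 × 0.717409 × 0.023409 = 0.100763
Relative intensity = 0.100763 / 0.514676 × 100 = 19.6

19.6%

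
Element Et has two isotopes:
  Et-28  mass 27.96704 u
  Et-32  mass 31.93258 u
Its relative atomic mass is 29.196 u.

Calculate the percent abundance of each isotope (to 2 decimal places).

Et-28: 69.01%, Et-32: 30.99%

With x = fraction of Et-28 (so Et-32 is 1 − x):
27.96704·x + 31.93258·(1 − x) = 29.196
(27.96704 − 31.93258)·x = 29.196 − 31.93258
x = -2.73658 / -3.96554 = 0.69009 → 69.01% Et-28, 30.99% Et-32.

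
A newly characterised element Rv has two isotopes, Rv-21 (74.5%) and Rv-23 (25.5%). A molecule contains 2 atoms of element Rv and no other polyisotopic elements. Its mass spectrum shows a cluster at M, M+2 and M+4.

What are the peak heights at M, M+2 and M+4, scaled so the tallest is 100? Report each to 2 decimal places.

Expanding (0.745 + 0.255)^2:
P(M) = 0.745^2 = 0.555025
P(M+2) = 2 × 0.745^1 × 0.255^1 = 0.379950
P(M+4) = 0.255^2 = 0.065025
The M peak is largest (0.555025); scaling to 100 gives 100.00 : 68.46 : 11.72.

100.00 : 68.46 : 11.72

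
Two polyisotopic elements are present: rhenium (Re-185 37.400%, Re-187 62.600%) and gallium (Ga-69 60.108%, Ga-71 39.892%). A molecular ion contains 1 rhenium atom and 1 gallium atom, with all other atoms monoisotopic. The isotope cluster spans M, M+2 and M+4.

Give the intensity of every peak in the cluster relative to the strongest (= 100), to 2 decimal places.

42.78 : 100.00 : 47.52

Rhenium pattern (n=1): 0.3740 : 0.6260
Gallium pattern (n=1): 0.60108 : 0.39892
Convolve the two distributions (both contribute in 2-u steps):
  M: 0.3740×0.60108 = 0.224804
  M+2: 0.3740×0.39892 + 0.6260×0.60108 = 0.525472
  M+4: 0.6260×0.39892 = 0.249724
Scale to base peak (0.525472) = 100: 42.78 : 100.00 : 47.52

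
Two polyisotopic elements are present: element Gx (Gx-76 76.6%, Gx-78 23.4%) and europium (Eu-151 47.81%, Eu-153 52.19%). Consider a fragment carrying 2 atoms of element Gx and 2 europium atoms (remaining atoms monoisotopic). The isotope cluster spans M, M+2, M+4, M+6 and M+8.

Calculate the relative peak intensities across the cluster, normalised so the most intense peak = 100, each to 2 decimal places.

35.79 : 100.00 : 93.72 : 33.35 : 3.98

Element Gx pattern (n=2): 0.586756 : 0.358488 : 0.054756
Europium pattern (n=2): 0.22857961 : 0.49904078 : 0.27237961
Convolve the two distributions (both contribute in 2-u steps):
  M: 0.586756×0.22857961 = 0.134120
  M+2: 0.586756×0.49904078 + 0.358488×0.22857961 = 0.374758
  M+4: 0.586756×0.27237961 + 0.358488×0.49904078 + 0.054756×0.22857961 = 0.351237
  M+6: 0.358488×0.27237961 + 0.054756×0.49904078 = 0.124970
  M+8: 0.054756×0.27237961 = 0.014914
Scale to base peak (0.374758) = 100: 35.79 : 100.00 : 93.72 : 33.35 : 3.98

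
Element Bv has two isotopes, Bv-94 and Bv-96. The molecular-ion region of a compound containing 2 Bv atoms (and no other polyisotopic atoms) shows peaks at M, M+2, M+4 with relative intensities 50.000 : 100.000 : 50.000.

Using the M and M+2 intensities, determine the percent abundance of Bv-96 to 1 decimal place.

Write p for the Bv-94 fraction. I(M+2)/I(M) = [C(2,1)·p^1·(1−p)] / p^2 = 2·(1−p)/p = 100.000/50.000 = 2.0000
(1−p)/p = 2.0000/2 = 1.0000  ⇒  p = 1/(1 + 1.0000) = 0.5000
Bv-94: 50.0%, Bv-96: 50.0%.

50.0%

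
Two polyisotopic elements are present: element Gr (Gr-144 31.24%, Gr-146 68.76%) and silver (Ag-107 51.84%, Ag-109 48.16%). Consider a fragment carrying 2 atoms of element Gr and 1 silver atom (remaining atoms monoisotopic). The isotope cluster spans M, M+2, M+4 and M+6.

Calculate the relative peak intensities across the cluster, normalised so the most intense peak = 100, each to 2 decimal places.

Element Gr pattern (n=2): 0.09759376 : 0.42961248 : 0.47279376
Silver pattern (n=1): 0.5184 : 0.4816
Convolve the two distributions (both contribute in 2-u steps):
  M: 0.09759376×0.5184 = 0.050593
  M+2: 0.09759376×0.4816 + 0.42961248×0.5184 = 0.269712
  M+4: 0.42961248×0.4816 + 0.47279376×0.5184 = 0.451998
  M+6: 0.47279376×0.4816 = 0.227697
Scale to base peak (0.451998) = 100: 11.19 : 59.67 : 100.00 : 50.38

11.19 : 59.67 : 100.00 : 50.38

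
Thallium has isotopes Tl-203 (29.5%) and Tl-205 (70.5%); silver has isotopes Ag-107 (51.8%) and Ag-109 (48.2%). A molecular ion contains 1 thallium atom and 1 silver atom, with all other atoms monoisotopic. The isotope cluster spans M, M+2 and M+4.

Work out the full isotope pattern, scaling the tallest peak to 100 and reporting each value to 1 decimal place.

30.1 : 100.0 : 67.0

Thallium pattern (n=1): 0.2950 : 0.7050
Silver pattern (n=1): 0.5180 : 0.4820
Convolve the two distributions (both contribute in 2-u steps):
  M: 0.2950×0.5180 = 0.152810
  M+2: 0.2950×0.4820 + 0.7050×0.5180 = 0.507380
  M+4: 0.7050×0.4820 = 0.339810
Scale to base peak (0.507380) = 100: 30.1 : 100.0 : 67.0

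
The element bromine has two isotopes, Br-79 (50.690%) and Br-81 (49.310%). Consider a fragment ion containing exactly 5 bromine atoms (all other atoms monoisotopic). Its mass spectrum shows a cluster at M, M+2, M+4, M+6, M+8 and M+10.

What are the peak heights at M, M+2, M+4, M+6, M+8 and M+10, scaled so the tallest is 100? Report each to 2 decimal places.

10.57 : 51.40 : 100.00 : 97.28 : 47.31 : 9.21

The 5 Br atoms are independent, so intensities follow the terms of (0.50690 + 0.49310)^5.
P(M) = 0.50690^5 = 0.033467
P(M+2) = 5 × 0.50690^4 × 0.49310^1 = 0.162777
P(M+4) = 10 × 0.50690^3 × 0.49310^2 = 0.316692
P(M+6) = 10 × 0.50690^2 × 0.49310^3 = 0.308070
P(M+8) = 5 × 0.50690^1 × 0.49310^4 = 0.149842
P(M+10) = 0.49310^5 = 0.029152
The M+4 peak is largest (0.316692); scaling to 100 gives 10.57 : 51.40 : 100.00 : 97.28 : 47.31 : 9.21.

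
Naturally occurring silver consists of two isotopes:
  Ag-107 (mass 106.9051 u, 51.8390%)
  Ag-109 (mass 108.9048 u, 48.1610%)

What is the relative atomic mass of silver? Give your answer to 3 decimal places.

107.868 u

Ar = Σ fᵢ·mᵢ = 0.518390 × 106.9051 + 0.481610 × 108.9048
= 55.41853 + 52.44964 = 107.86817 u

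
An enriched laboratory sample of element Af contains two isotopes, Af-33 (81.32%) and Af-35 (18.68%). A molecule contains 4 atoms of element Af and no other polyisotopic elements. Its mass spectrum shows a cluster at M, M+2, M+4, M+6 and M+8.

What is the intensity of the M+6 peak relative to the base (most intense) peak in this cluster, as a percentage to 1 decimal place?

4.8%

Term probabilities: M 0.4373, M+2 0.4018, M+4 0.1385, M+6 0.0212, M+8 0.0012. Base peak = M.
P(M) = C(4,0) × 0.8132^4 × 0.1868^0 = 1 × 0.43731007 × 1.0000 = 0.437310 (base)
P(M+6) = C(4,3) × 0.8132^1 × 0.1868^3 = 4 × 0.8132 × 0.00651824 = 0.021203
Relative intensity = 0.021203 / 0.437310 × 100 = 4.8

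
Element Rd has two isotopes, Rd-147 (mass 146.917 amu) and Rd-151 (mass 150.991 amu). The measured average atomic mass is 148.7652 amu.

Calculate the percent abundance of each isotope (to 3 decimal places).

Rd-147: 54.634%, Rd-151: 45.366%

With x = fraction of Rd-147 (so Rd-151 is 1 − x):
146.917·x + 150.991·(1 − x) = 148.7652
(146.917 − 150.991)·x = 148.7652 − 150.991
x = -2.2258 / -4.074 = 0.54634 → 54.634% Rd-147, 45.366% Rd-151.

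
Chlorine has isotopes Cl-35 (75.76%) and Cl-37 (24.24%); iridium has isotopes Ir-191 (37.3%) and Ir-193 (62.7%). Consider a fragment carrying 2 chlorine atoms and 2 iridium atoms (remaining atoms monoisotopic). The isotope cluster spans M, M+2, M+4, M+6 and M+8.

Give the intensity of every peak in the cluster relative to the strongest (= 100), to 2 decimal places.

19.69 : 78.79 : 100.00 : 42.37 : 5.69

Chlorine pattern (n=2): 0.57395776 : 0.36728448 : 0.05875776
Iridium pattern (n=2): 0.139129 : 0.467742 : 0.393129
Convolve the two distributions (both contribute in 2-u steps):
  M: 0.57395776×0.139129 = 0.079854
  M+2: 0.57395776×0.467742 + 0.36728448×0.139129 = 0.319564
  M+4: 0.57395776×0.393129 + 0.36728448×0.467742 + 0.05875776×0.139129 = 0.405609
  M+6: 0.36728448×0.393129 + 0.05875776×0.467742 = 0.171874
  M+8: 0.05875776×0.393129 = 0.023099
Scale to base peak (0.405609) = 100: 19.69 : 78.79 : 100.00 : 42.37 : 5.69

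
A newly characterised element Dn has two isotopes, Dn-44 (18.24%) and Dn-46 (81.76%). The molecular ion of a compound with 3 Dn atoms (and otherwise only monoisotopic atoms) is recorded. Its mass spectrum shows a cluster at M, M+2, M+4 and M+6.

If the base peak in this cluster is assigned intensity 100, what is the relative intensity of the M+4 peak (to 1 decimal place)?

66.9

Term probabilities: M 0.0061, M+2 0.0816, M+4 0.3658, M+6 0.5465. Base peak = M+6.
P(M+6) = C(3,3) × 0.1824^0 × 0.8176^3 = 1 × 1.0000 × 0.54654088 = 0.546541 (base)
P(M+4) = C(3,2) × 0.1824^1 × 0.8176^2 = 3 × 0.1824 × 0.66846976 = 0.365787
Relative intensity = 0.365787 / 0.546541 × 100 = 66.9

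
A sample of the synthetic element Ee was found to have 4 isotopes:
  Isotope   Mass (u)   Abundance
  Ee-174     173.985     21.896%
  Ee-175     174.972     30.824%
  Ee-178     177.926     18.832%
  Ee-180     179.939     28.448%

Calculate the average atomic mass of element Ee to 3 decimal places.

176.725 u

Ar = Σ fᵢ·mᵢ = 0.21896 × 173.985 + 0.30824 × 174.972 + 0.18832 × 177.926 + 0.28448 × 179.939
= 38.0958 + 53.9334 + 33.5070 + 51.1890 = 176.7252 u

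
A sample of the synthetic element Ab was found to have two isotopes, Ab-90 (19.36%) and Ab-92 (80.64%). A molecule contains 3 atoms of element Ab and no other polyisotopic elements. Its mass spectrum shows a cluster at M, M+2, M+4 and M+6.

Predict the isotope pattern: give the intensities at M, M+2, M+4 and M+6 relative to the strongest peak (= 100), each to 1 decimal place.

1.4 : 17.3 : 72.0 : 100.0

Expanding (0.1936 + 0.8064)^3:
P(M) = 0.1936^3 = 0.007256
P(M+2) = 3 × 0.1936^2 × 0.8064^1 = 0.090674
P(M+4) = 3 × 0.1936^1 × 0.8064^2 = 0.377683
P(M+6) = 0.8064^3 = 0.524387
The M+6 peak is largest (0.524387); scaling to 100 gives 1.4 : 17.3 : 72.0 : 100.0.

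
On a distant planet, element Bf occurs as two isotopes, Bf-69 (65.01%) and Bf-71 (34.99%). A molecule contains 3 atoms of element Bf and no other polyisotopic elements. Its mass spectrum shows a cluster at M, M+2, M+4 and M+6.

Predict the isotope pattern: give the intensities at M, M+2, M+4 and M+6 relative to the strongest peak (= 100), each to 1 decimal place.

61.9 : 100.0 : 53.8 : 9.7

Expanding (0.6501 + 0.3499)^3:
P(M) = 0.6501^3 = 0.274752
P(M+2) = 3 × 0.6501^2 × 0.3499^1 = 0.443635
P(M+4) = 3 × 0.6501^1 × 0.3499^2 = 0.238775
P(M+6) = 0.3499^3 = 0.042838
The M+2 peak is largest (0.443635); scaling to 100 gives 61.9 : 100.0 : 53.8 : 9.7.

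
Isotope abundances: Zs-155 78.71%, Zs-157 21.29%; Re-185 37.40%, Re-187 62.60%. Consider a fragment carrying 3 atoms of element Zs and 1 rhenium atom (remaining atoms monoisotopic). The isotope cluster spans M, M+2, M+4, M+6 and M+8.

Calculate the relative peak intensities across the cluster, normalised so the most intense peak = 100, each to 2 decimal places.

40.24 : 100.00 : 63.48 : 15.58 : 1.33

Element Zs pattern (n=3): 0.48762924 : 0.39569152 : 0.10702925 : 0.00964999
Rhenium pattern (n=1): 0.3740 : 0.6260
Convolve the two distributions (both contribute in 2-u steps):
  M: 0.48762924×0.3740 = 0.182373
  M+2: 0.48762924×0.6260 + 0.39569152×0.3740 = 0.453245
  M+4: 0.39569152×0.6260 + 0.10702925×0.3740 = 0.287732
  M+6: 0.10702925×0.6260 + 0.00964999×0.3740 = 0.070609
  M+8: 0.00964999×0.6260 = 0.006041
Scale to base peak (0.453245) = 100: 40.24 : 100.00 : 63.48 : 15.58 : 1.33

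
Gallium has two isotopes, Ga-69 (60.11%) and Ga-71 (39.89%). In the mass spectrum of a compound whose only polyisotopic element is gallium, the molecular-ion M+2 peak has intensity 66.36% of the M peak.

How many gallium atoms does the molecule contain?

1

The M+2/M ratio from n Ga atoms is n · q/p = n · 0.3989/0.6011.
n = 0.6636 × 0.6011/0.3989 = 1.00 ≈ 1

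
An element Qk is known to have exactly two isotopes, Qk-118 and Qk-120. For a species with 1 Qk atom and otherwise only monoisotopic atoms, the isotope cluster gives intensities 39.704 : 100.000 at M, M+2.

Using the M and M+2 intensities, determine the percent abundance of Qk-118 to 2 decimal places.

28.42%

Write p for the Qk-118 fraction. I(M+2)/I(M) = [C(1,1)·p^0·(1−p)] / p^1 = 1·(1−p)/p = 100.000/39.704 = 2.5186
(1−p)/p = 2.5186/1 = 2.5186  ⇒  p = 1/(1 + 2.5186) = 0.2842
Qk-118: 28.42%, Qk-120: 71.58%.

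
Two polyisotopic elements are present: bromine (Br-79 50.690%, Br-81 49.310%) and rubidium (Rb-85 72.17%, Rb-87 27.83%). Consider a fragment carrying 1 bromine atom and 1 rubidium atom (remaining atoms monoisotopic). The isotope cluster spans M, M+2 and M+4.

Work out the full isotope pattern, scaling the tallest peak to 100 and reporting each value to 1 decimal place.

Bromine pattern (n=1): 0.5069 : 0.4931
Rubidium pattern (n=1): 0.7217 : 0.2783
Convolve the two distributions (both contribute in 2-u steps):
  M: 0.5069×0.7217 = 0.365830
  M+2: 0.5069×0.2783 + 0.4931×0.7217 = 0.496941
  M+4: 0.4931×0.2783 = 0.137230
Scale to base peak (0.496941) = 100: 73.6 : 100.0 : 27.6

73.6 : 100.0 : 27.6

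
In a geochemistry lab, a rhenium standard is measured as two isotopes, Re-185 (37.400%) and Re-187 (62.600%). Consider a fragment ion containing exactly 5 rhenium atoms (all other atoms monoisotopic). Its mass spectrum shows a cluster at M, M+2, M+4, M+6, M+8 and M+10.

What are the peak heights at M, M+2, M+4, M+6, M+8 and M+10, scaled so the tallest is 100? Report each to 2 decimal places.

2.13 : 17.85 : 59.74 : 100.00 : 83.69 : 28.02

Each Re atom is independently Re-185 (p = 0.37400) or Re-187 (q = 0.62600); the cluster is the binomial expansion (p + q)^5.
P(M) = 0.37400^5 = 0.007317
P(M+2) = 5 × 0.37400^4 × 0.62600^1 = 0.061239
P(M+4) = 10 × 0.37400^3 × 0.62600^2 = 0.205005
P(M+6) = 10 × 0.37400^2 × 0.62600^3 = 0.343136
P(M+8) = 5 × 0.37400^1 × 0.62600^4 = 0.287170
P(M+10) = 0.62600^5 = 0.096133
The M+6 peak is largest (0.343136); scaling to 100 gives 2.13 : 17.85 : 59.74 : 100.00 : 83.69 : 28.02.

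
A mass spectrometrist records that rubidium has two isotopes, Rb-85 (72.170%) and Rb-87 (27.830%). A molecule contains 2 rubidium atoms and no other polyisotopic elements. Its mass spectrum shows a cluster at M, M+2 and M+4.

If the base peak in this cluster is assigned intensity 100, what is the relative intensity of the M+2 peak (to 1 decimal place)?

77.1

Term probabilities: M 0.5209, M+2 0.4017, M+4 0.0775. Base peak = M.
P(M) = C(2,0) × 0.72170^2 × 0.27830^0 = 1 × 0.52085089 × 1.0000 = 0.520851 (base)
P(M+2) = C(2,1) × 0.72170^1 × 0.27830^1 = 2 × 0.7217 × 0.2783 = 0.401698
Relative intensity = 0.401698 / 0.520851 × 100 = 77.1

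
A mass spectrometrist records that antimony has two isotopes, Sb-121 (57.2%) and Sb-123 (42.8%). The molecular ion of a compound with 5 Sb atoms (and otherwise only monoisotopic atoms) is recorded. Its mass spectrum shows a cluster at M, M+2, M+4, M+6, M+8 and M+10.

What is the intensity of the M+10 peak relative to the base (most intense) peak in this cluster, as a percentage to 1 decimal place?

4.2%

(0.572 + 0.428)^5 gives M 0.0612, M+2 0.2291, M+4 0.3428, M+6 0.2565, M+8 0.0960, M+10 0.0144; the largest is M+4.
P(M+4) = C(5,2) × 0.572^3 × 0.428^2 = 10 × 0.18714925 × 0.183184 = 0.342827 (base)
P(M+10) = C(5,5) × 0.572^0 × 0.428^5 = 1 × 1.0000 × 0.01436213 = 0.014362
Relative intensity = 0.014362 / 0.342827 × 100 = 4.2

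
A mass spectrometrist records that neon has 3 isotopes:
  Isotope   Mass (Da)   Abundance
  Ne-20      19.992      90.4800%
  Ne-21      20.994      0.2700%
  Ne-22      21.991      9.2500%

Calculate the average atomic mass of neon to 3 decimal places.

Ar = Σ fᵢ·mᵢ = 0.904800 × 19.992 + 0.002700 × 20.994 + 0.092500 × 21.991
= 18.0888 + 0.0567 + 2.0342 = 20.1797 Da

20.180 Da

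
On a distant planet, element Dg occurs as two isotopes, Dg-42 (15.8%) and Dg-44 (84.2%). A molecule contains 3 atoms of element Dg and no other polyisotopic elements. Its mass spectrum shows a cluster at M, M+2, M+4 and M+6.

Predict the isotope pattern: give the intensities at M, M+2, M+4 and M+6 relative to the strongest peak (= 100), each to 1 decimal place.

0.7 : 10.6 : 56.3 : 100.0

The 3 Dg atoms are independent, so intensities follow the terms of (0.158 + 0.842)^3.
P(M) = 0.158^3 = 0.003944
P(M+2) = 3 × 0.158^2 × 0.842^1 = 0.063059
P(M+4) = 3 × 0.158^1 × 0.842^2 = 0.336049
P(M+6) = 0.842^3 = 0.596948
The M+6 peak is largest (0.596948); scaling to 100 gives 0.7 : 10.6 : 56.3 : 100.0.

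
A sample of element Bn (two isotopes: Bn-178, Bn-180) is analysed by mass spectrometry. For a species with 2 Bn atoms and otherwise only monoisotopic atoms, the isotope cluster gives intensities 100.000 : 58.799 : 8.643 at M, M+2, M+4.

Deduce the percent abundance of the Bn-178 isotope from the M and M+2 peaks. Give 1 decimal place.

77.3%

If p is the fraction of Bn that is Bn-178, then I(M+2)/I(M) = [C(2,1)·p^1·(1−p)] / p^2 = 2·(1−p)/p = 58.799/100.000 = 0.5880
(1−p)/p = 0.5880/2 = 0.2940  ⇒  p = 1/(1 + 0.2940) = 0.7728
Bn-178: 77.3%, Bn-180: 22.7%.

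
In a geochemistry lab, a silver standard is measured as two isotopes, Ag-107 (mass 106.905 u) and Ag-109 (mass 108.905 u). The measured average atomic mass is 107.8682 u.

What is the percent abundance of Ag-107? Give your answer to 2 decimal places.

51.84%

Let x be the fractional abundance of Ag-107; then Ag-109 has abundance 1 − x.
106.905·x + 108.905·(1 − x) = 107.8682
(106.905 − 108.905)·x = 107.8682 − 108.905
x = -1.0368 / -2.000 = 0.51840 → 51.84% Ag-107, 48.16% Ag-109.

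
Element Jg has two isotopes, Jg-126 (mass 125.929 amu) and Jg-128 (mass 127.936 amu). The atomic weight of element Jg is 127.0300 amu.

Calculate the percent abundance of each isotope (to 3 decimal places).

Jg-126: 45.142%, Jg-128: 54.858%

Let x be the fractional abundance of Jg-126; then Jg-128 has abundance 1 − x.
125.929·x + 127.936·(1 − x) = 127.0300
(125.929 − 127.936)·x = 127.0300 − 127.936
x = -0.9060 / -2.007 = 0.45142 → 45.142% Jg-126, 54.858% Jg-128.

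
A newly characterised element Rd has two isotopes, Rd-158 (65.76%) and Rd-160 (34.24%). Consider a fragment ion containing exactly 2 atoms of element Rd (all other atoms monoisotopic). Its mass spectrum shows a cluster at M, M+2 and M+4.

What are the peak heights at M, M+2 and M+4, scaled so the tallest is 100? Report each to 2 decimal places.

96.03 : 100.00 : 26.03

Expanding (0.6576 + 0.3424)^2:
P(M) = 0.6576^2 = 0.432438
P(M+2) = 2 × 0.6576^1 × 0.3424^1 = 0.450324
P(M+4) = 0.3424^2 = 0.117238
The M+2 peak is largest (0.450324); scaling to 100 gives 96.03 : 100.00 : 26.03.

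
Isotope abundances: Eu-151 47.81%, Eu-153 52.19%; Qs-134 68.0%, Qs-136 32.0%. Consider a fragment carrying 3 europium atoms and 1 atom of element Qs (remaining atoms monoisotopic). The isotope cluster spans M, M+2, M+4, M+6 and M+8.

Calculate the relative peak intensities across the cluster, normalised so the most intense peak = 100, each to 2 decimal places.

19.55 : 73.21 : 100.00 : 58.31 : 11.97

Europium pattern (n=3): 0.10928391 : 0.3578871 : 0.39067407 : 0.14215492
Element Qs pattern (n=1): 0.6800 : 0.3200
Convolve the two distributions (both contribute in 2-u steps):
  M: 0.10928391×0.6800 = 0.074313
  M+2: 0.10928391×0.3200 + 0.3578871×0.6800 = 0.278334
  M+4: 0.3578871×0.3200 + 0.39067407×0.6800 = 0.380182
  M+6: 0.39067407×0.3200 + 0.14215492×0.6800 = 0.221681
  M+8: 0.14215492×0.3200 = 0.045490
Scale to base peak (0.380182) = 100: 19.55 : 73.21 : 100.00 : 58.31 : 11.97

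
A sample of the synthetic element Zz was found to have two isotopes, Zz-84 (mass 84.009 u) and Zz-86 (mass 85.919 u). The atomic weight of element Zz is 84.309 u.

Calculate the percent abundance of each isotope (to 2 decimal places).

Zz-84: 84.29%, Zz-86: 15.71%

Writing the weighted mean with unknown fraction x of Zz-84:
84.009·x + 85.919·(1 − x) = 84.309
(84.009 − 85.919)·x = 84.309 − 85.919
x = -1.610 / -1.910 = 0.84293 → 84.29% Zz-84, 15.71% Zz-86.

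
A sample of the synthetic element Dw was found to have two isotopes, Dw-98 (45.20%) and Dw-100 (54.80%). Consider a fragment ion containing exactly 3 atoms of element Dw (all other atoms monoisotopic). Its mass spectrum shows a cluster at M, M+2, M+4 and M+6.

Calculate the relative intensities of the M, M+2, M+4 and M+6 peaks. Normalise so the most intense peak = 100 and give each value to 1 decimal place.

Expanding (0.4520 + 0.5480)^3:
P(M) = 0.4520^3 = 0.092345
P(M+2) = 3 × 0.4520^2 × 0.5480^1 = 0.335876
P(M+4) = 3 × 0.4520^1 × 0.5480^2 = 0.407212
P(M+6) = 0.5480^3 = 0.164567
The M+4 peak is largest (0.407212); scaling to 100 gives 22.7 : 82.5 : 100.0 : 40.4.

22.7 : 82.5 : 100.0 : 40.4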